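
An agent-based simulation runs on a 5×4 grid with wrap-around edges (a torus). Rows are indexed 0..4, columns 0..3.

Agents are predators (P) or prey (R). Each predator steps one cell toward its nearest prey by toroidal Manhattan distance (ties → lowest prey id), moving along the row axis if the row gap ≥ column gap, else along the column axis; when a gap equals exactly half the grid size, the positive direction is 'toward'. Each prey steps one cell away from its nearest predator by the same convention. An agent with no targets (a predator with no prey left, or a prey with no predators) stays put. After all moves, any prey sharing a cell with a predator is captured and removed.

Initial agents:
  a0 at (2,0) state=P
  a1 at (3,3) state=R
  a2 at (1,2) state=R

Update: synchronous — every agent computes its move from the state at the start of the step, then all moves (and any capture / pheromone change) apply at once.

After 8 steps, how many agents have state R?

2

t=1: a0@(3,0):P a1@(4,3):R a2@(1,1):R
t=2: a0@(4,0):P a1@(0,3):R a2@(0,1):R
t=3: a0@(0,0):P a1@(1,3):R a2@(1,1):R
t=4: a0@(1,0):P a1@(2,3):R a2@(2,1):R
t=5: a0@(2,0):P a1@(3,3):R a2@(3,1):R
t=6: a0@(3,0):P a1@(4,3):R a2@(4,1):R
t=7: a0@(4,0):P a1@(0,3):R a2@(0,1):R
t=8: a0@(0,0):P a1@(1,3):R a2@(1,1):R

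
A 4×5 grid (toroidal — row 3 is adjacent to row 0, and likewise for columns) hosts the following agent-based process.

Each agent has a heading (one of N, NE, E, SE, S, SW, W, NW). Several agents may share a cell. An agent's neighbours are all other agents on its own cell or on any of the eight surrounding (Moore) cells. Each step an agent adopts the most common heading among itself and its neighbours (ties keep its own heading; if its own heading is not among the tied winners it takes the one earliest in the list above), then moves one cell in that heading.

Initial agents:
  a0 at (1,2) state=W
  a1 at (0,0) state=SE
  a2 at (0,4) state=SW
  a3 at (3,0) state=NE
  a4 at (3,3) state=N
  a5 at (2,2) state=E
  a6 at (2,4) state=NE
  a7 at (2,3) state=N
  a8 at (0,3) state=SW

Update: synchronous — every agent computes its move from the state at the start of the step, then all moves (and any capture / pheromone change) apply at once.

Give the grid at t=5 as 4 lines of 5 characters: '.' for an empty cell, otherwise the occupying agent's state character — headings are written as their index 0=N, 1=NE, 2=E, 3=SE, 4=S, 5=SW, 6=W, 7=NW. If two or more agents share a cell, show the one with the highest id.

.....
..00.
..00.
.....

t=1: a0@(1,1):W a1@(1,1):SE a2@(1,3):SW a3@(2,1):NE a4@(2,3):N a5@(1,2):N a6@(1,0):NE a7@(1,3):N a8@(1,2):SW
t=2: a0@(0,2):NE a1@(0,2):NE a2@(0,3):N a3@(1,2):NE a4@(1,3):N a5@(0,2):N a6@(0,1):NE a7@(0,3):N a8@(0,2):N
t=3: a0@(3,2):N a1@(3,2):N a2@(3,3):N a3@(0,2):N a4@(0,3):N a5@(3,2):N a6@(3,2):NE a7@(3,3):N a8@(3,2):N
t=4: a0@(2,2):N a1@(2,2):N a2@(2,3):N a3@(3,2):N a4@(3,3):N a5@(2,2):N a6@(2,2):N a7@(2,3):N a8@(2,2):N
t=5: a0@(1,2):N a1@(1,2):N a2@(1,3):N a3@(2,2):N a4@(2,3):N a5@(1,2):N a6@(1,2):N a7@(1,3):N a8@(1,2):N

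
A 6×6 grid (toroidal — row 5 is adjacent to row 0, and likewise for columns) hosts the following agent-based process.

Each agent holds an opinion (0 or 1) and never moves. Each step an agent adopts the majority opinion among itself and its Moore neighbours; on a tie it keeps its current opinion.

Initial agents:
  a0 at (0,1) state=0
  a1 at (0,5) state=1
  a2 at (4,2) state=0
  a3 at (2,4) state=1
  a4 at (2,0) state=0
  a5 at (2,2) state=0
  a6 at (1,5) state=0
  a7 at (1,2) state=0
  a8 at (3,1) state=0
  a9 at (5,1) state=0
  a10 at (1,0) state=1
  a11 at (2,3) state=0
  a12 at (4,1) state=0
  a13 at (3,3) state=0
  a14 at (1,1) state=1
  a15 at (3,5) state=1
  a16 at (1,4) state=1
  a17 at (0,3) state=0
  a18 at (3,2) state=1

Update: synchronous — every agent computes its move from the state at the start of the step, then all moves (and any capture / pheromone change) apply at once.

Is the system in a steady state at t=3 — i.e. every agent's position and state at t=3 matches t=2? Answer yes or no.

t=1: a0@(0,1):0 a1@(0,5):1 a2@(4,2):0 a3@(2,4):1 a4@(2,0):0 a5@(2,2):0 a6@(1,5):1 a7@(1,2):0 a8@(3,1):0 a9@(5,1):0 a10@(1,0):1 a11@(2,3):0 a12@(4,1):0 a13@(3,3):0 a14@(1,1):0 a15@(3,5):1 a16@(1,4):1 a17@(0,3):0 a18@(3,2):0
t=2: (unchanged — steady state)

yes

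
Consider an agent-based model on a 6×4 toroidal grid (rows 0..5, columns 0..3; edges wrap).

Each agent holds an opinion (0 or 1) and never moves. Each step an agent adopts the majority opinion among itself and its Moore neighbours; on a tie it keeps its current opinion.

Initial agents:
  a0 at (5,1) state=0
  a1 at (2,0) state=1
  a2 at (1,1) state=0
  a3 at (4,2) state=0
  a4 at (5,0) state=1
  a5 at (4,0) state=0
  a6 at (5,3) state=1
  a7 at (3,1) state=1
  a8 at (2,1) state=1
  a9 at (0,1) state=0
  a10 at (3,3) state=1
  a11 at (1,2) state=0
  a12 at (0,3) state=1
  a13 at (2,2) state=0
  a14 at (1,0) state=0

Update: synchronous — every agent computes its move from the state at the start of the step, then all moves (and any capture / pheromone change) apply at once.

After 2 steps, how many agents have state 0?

t=1: a0@(5,1):0 a1@(2,0):1 a2@(1,1):0 a3@(4,2):1 a4@(5,0):1 a5@(4,0):1 a6@(5,3):1 a7@(3,1):1 a8@(2,1):0 a9@(0,1):0 a10@(3,3):0 a11@(1,2):0 a12@(0,3):1 a13@(2,2):0 a14@(1,0):0
t=2: a0@(5,1):1 a1@(2,0):0 a2@(1,1):0 a3@(4,2):1 a4@(5,0):1 a5@(4,0):1 a6@(5,3):1 a7@(3,1):1 a8@(2,1):0 a9@(0,1):0 a10@(3,3):1 a11@(1,2):0 a12@(0,3):1 a13@(2,2):0 a14@(1,0):0

7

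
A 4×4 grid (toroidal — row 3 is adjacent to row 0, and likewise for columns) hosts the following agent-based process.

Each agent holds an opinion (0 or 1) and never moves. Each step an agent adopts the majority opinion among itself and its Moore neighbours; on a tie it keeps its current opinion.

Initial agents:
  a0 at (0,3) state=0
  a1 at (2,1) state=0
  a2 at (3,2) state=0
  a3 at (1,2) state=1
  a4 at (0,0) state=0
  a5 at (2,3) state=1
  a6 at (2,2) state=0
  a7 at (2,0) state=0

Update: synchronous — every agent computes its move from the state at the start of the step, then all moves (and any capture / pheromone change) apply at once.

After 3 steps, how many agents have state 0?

8

t=1: a0@(0,3):0 a1@(2,1):0 a2@(3,2):0 a3@(1,2):0 a4@(0,0):0 a5@(2,3):0 a6@(2,2):0 a7@(2,0):0
t=2: (unchanged — steady state)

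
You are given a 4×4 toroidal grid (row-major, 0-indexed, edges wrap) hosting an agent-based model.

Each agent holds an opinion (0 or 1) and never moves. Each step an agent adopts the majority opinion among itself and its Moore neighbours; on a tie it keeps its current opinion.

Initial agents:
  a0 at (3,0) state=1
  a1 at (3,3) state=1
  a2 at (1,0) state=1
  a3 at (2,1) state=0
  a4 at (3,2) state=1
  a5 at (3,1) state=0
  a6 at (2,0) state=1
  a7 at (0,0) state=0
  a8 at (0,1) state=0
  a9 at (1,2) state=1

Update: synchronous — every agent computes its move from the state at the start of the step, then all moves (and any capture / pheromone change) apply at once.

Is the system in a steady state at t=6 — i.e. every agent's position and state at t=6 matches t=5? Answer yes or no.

no

t=1: a0@(3,0):0 a1@(3,3):1 a2@(1,0):0 a3@(2,1):1 a4@(3,2):0 a5@(3,1):0 a6@(2,0):1 a7@(0,0):0 a8@(0,1):1 a9@(1,2):0
t=2: a0@(3,0):1 a1@(3,3):0 a2@(1,0):1 a3@(2,1):0 a4@(3,2):1 a5@(3,1):0 a6@(2,0):1 a7@(0,0):0 a8@(0,1):0 a9@(1,2):1
t=3: a0@(3,0):0 a1@(3,3):1 a2@(1,0):0 a3@(2,1):1 a4@(3,2):0 a5@(3,1):0 a6@(2,0):1 a7@(0,0):0 a8@(0,1):1 a9@(1,2):0
t=4: a0@(3,0):1 a1@(3,3):0 a2@(1,0):1 a3@(2,1):0 a4@(3,2):1 a5@(3,1):0 a6@(2,0):1 a7@(0,0):0 a8@(0,1):0 a9@(1,2):1
t=5: a0@(3,0):0 a1@(3,3):1 a2@(1,0):0 a3@(2,1):1 a4@(3,2):0 a5@(3,1):0 a6@(2,0):1 a7@(0,0):0 a8@(0,1):1 a9@(1,2):0
t=6: a0@(3,0):1 a1@(3,3):0 a2@(1,0):1 a3@(2,1):0 a4@(3,2):1 a5@(3,1):0 a6@(2,0):1 a7@(0,0):0 a8@(0,1):0 a9@(1,2):1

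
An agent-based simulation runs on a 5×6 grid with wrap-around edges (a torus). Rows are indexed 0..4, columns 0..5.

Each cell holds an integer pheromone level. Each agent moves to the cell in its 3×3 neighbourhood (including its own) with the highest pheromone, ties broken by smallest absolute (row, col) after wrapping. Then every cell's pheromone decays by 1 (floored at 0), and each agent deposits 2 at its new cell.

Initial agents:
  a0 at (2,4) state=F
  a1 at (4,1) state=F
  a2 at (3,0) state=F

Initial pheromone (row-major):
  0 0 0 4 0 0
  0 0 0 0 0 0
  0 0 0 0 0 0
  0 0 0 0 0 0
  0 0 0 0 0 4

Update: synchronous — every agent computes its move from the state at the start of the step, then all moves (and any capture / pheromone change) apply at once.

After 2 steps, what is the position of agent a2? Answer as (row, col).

(4, 5)

t=1: a0@(1,3) a1@(0,0) a2@(4,5) | pheromone: 2 0 0 3 0 0 / 0 0 0 2 0 0 / 0 0 0 0 0 0 / 0 0 0 0 0 0 / 0 0 0 0 0 5
t=2: a0@(0,3) a1@(4,5) a2@(4,5) | pheromone: 1 0 0 4 0 0 / 0 0 0 1 0 0 / 0 0 0 0 0 0 / 0 0 0 0 0 0 / 0 0 0 0 0 8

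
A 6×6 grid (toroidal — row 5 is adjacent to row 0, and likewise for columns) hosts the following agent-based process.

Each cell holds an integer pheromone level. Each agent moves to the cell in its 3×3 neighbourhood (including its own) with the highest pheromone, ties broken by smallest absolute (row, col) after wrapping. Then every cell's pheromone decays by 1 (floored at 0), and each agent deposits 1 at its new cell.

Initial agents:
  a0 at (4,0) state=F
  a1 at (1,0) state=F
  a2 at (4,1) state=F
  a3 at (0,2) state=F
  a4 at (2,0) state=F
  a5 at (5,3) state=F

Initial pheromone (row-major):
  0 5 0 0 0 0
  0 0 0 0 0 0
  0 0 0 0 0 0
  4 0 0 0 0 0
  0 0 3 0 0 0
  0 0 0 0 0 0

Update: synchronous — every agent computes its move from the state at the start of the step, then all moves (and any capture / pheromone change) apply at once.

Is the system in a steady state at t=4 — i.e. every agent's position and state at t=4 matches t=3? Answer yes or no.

t=1: a0@(3,0) a1@(0,1) a2@(3,0) a3@(0,1) a4@(3,0) a5@(4,2) | pheromone: 0 6 0 0 0 0 / 0 0 0 0 0 0 / 0 0 0 0 0 0 / 6 0 0 0 0 0 / 0 0 3 0 0 0 / 0 0 0 0 0 0
t=2: a0@(3,0) a1@(0,1) a2@(3,0) a3@(0,1) a4@(3,0) a5@(4,2) | pheromone: 0 7 0 0 0 0 / 0 0 0 0 0 0 / 0 0 0 0 0 0 / 8 0 0 0 0 0 / 0 0 3 0 0 0 / 0 0 0 0 0 0
t=3: a0@(3,0) a1@(0,1) a2@(3,0) a3@(0,1) a4@(3,0) a5@(4,2) | pheromone: 0 8 0 0 0 0 / 0 0 0 0 0 0 / 0 0 0 0 0 0 / 10 0 0 0 0 0 / 0 0 3 0 0 0 / 0 0 0 0 0 0
t=4: a0@(3,0) a1@(0,1) a2@(3,0) a3@(0,1) a4@(3,0) a5@(4,2) | pheromone: 0 9 0 0 0 0 / 0 0 0 0 0 0 / 0 0 0 0 0 0 / 12 0 0 0 0 0 / 0 0 3 0 0 0 / 0 0 0 0 0 0

yes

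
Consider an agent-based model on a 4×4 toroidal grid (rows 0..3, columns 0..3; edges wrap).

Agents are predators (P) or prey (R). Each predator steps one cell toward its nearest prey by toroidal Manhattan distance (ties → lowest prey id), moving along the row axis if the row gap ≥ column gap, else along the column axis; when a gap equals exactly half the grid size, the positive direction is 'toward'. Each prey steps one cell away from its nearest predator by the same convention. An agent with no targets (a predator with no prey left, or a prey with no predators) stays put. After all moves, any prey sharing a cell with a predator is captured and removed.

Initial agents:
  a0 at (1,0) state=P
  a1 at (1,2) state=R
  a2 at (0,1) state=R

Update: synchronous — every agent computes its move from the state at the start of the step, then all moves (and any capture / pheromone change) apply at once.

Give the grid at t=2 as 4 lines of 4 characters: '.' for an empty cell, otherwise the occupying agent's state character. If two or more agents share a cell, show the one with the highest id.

t=1: a0@(1,1):P a2@(3,1):R
t=2: a0@(2,1):P

....
....
.P..
....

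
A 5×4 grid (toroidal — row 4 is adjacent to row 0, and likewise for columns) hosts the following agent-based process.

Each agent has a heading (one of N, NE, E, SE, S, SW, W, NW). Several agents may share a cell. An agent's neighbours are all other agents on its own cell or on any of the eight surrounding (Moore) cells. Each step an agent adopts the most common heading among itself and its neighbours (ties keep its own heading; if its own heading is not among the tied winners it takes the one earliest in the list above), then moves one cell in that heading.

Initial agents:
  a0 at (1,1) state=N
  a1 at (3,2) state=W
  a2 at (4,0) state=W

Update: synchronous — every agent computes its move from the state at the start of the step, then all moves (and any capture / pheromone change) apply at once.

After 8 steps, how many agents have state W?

3

t=1: a0@(0,1):N a1@(3,1):W a2@(4,3):W
t=2: a0@(4,1):N a1@(3,0):W a2@(4,2):W
t=3: a0@(4,0):W a1@(3,3):W a2@(4,1):W
t=4: a0@(4,3):W a1@(3,2):W a2@(4,0):W
t=5: a0@(4,2):W a1@(3,1):W a2@(4,3):W
t=6: a0@(4,1):W a1@(3,0):W a2@(4,2):W
t=7: a0@(4,0):W a1@(3,3):W a2@(4,1):W
t=8: a0@(4,3):W a1@(3,2):W a2@(4,0):W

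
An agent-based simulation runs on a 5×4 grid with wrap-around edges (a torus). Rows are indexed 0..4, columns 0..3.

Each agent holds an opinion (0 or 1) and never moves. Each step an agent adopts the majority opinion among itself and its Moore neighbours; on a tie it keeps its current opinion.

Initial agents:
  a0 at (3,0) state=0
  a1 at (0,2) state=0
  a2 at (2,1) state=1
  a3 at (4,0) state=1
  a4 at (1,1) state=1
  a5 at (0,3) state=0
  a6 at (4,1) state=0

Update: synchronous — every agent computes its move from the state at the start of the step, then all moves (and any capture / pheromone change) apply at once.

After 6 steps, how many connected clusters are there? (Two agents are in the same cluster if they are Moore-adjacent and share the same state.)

t=1: a0@(3,0):0 a1@(0,2):0 a2@(2,1):1 a3@(4,0):0 a4@(1,1):1 a5@(0,3):0 a6@(4,1):0
t=2: (unchanged — steady state)

2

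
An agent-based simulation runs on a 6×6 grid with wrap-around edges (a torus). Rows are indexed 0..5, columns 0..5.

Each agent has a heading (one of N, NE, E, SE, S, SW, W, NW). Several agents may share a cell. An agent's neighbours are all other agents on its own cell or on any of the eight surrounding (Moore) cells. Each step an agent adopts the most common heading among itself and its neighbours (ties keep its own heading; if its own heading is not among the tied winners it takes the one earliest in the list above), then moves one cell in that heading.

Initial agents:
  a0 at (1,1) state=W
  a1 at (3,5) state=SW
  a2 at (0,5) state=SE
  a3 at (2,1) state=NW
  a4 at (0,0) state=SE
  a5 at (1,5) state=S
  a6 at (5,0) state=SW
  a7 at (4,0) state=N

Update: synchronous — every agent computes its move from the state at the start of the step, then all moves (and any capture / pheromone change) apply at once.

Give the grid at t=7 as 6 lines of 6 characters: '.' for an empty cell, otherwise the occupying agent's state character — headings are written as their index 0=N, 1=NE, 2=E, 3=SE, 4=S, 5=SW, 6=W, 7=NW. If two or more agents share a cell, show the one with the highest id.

.3....
33....
3.....
......
....5.
.....5

t=1: a0@(1,0):W a1@(4,4):SW a2@(1,0):SE a3@(1,0):NW a4@(1,1):SE a5@(2,0):SE a6@(0,1):SE a7@(5,5):SW
t=2: a0@(2,1):SE a1@(5,3):SW a2@(2,1):SE a3@(2,1):SE a4@(2,2):SE a5@(3,1):SE a6@(1,2):SE a7@(0,4):SW
t=3: a0@(3,2):SE a1@(0,2):SW a2@(3,2):SE a3@(3,2):SE a4@(3,3):SE a5@(4,2):SE a6@(2,3):SE a7@(1,3):SW
t=4: a0@(4,3):SE a1@(1,1):SW a2@(4,3):SE a3@(4,3):SE a4@(4,4):SE a5@(5,3):SE a6@(3,4):SE a7@(2,2):SW
t=5: a0@(5,4):SE a1@(2,0):SW a2@(5,4):SE a3@(5,4):SE a4@(5,5):SE a5@(0,4):SE a6@(4,5):SE a7@(3,1):SW
t=6: a0@(0,5):SE a1@(3,5):SW a2@(0,5):SE a3@(0,5):SE a4@(0,0):SE a5@(1,5):SE a6@(5,0):SE a7@(4,0):SW
t=7: a0@(1,0):SE a1@(4,4):SW a2@(1,0):SE a3@(1,0):SE a4@(1,1):SE a5@(2,0):SE a6@(0,1):SE a7@(5,5):SW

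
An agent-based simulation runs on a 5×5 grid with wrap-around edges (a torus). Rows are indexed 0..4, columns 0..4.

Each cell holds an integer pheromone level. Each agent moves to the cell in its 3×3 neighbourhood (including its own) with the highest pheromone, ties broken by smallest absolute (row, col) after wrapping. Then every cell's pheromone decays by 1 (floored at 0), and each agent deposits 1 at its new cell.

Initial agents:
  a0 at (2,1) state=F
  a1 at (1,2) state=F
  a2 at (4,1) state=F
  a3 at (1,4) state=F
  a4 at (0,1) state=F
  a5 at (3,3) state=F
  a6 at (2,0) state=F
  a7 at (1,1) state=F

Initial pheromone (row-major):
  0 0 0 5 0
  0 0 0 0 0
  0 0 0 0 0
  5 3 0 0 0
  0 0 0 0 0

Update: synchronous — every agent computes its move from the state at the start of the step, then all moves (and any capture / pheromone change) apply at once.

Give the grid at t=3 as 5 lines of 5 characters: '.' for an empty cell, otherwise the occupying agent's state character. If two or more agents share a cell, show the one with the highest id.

t=1: a0@(3,0) a1@(0,3) a2@(3,0) a3@(0,3) a4@(0,0) a5@(2,2) a6@(3,0) a7@(0,0) | pheromone: 2 0 0 6 0 / 0 0 0 0 0 / 0 0 1 0 0 / 7 2 0 0 0 / 0 0 0 0 0
t=2: a0@(3,0) a1@(0,3) a2@(3,0) a3@(0,3) a4@(0,0) a5@(3,1) a6@(3,0) a7@(0,0) | pheromone: 3 0 0 7 0 / 0 0 0 0 0 / 0 0 0 0 0 / 9 2 0 0 0 / 0 0 0 0 0
t=3: a0@(3,0) a1@(0,3) a2@(3,0) a3@(0,3) a4@(0,0) a5@(3,0) a6@(3,0) a7@(0,0) | pheromone: 4 0 0 8 0 / 0 0 0 0 0 / 0 0 0 0 0 / 12 1 0 0 0 / 0 0 0 0 0

F..F.
.....
.....
F....
.....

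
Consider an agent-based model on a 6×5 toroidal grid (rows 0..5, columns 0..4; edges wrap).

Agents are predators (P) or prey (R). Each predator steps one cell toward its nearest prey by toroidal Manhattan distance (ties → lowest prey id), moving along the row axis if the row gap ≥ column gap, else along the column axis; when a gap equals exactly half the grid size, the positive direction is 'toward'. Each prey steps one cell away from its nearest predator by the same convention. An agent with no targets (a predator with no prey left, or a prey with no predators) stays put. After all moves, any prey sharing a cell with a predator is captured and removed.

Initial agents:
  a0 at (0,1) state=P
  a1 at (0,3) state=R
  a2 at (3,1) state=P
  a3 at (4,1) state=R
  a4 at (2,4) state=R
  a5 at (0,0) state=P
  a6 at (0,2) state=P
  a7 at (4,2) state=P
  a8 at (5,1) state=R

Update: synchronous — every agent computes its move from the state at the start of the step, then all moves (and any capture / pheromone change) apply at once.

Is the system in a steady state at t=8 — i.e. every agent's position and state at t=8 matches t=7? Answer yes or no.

no

t=1: a0@(5,1):P a2@(4,1):P a4@(2,3):R a5@(0,4):P a6@(0,3):P a7@(4,1):P
t=2: a0@(0,1):P a2@(3,1):P a4@(3,3):R a5@(1,4):P a6@(1,3):P a7@(3,1):P
t=3: a0@(1,1):P a2@(3,2):P a4@(3,4):R a5@(2,4):P a6@(2,3):P a7@(3,2):P
t=4: a0@(2,1):P a2@(3,3):P a4@(4,4):R a5@(3,4):P a6@(3,3):P a7@(3,3):P
t=5: a0@(3,1):P a2@(4,3):P a4@(5,4):R a5@(4,4):P a6@(4,3):P a7@(4,3):P
t=6: a0@(4,1):P a2@(5,3):P a4@(0,4):R a5@(5,4):P a6@(5,3):P a7@(5,3):P
t=7: a0@(5,1):P a2@(0,3):P a4@(1,4):R a5@(0,4):P a6@(0,3):P a7@(0,3):P
t=8: a0@(0,1):P a2@(1,3):P a4@(2,4):R a5@(1,4):P a6@(1,3):P a7@(1,3):P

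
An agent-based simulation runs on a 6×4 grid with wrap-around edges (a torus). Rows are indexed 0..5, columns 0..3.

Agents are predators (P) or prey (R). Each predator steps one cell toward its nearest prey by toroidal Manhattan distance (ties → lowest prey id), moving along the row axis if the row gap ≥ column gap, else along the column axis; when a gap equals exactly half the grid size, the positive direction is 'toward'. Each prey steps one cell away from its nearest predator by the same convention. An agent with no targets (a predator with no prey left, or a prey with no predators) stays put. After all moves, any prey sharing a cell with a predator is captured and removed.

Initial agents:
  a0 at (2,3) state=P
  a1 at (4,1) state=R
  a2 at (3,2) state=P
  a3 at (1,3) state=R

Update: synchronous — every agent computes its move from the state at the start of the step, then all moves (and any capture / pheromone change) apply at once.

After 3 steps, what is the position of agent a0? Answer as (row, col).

(5, 3)

t=1: a0@(1,3):P a1@(5,1):R a2@(4,2):P a3@(0,3):R
t=2: a0@(0,3):P a1@(0,1):R a2@(5,2):P a3@(5,3):R
t=3: a0@(5,3):P a1@(0,0):R a2@(5,3):P a3@(4,3):R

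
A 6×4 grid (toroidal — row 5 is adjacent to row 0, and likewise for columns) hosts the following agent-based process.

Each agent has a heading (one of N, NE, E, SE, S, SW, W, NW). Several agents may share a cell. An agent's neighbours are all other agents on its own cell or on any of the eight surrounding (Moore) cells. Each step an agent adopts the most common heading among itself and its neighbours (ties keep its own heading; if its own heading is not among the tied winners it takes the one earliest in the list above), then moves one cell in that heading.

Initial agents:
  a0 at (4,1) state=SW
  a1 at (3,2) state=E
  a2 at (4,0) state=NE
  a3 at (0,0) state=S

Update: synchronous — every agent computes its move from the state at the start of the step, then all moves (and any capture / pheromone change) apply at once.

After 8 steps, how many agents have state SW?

1

t=1: a0@(5,0):SW a1@(3,3):E a2@(3,1):NE a3@(1,0):S
t=2: a0@(0,3):SW a1@(3,0):E a2@(2,2):NE a3@(2,0):S
t=3: a0@(1,2):SW a1@(3,1):E a2@(1,3):NE a3@(3,0):S
t=4: a0@(2,1):SW a1@(3,2):E a2@(0,0):NE a3@(4,0):S
t=5: a0@(3,0):SW a1@(3,3):E a2@(5,1):NE a3@(5,0):S
t=6: a0@(4,3):SW a1@(3,0):E a2@(4,2):NE a3@(0,0):S
t=7: a0@(5,2):SW a1@(3,1):E a2@(3,3):NE a3@(1,0):S
t=8: a0@(0,1):SW a1@(3,2):E a2@(2,0):NE a3@(2,0):S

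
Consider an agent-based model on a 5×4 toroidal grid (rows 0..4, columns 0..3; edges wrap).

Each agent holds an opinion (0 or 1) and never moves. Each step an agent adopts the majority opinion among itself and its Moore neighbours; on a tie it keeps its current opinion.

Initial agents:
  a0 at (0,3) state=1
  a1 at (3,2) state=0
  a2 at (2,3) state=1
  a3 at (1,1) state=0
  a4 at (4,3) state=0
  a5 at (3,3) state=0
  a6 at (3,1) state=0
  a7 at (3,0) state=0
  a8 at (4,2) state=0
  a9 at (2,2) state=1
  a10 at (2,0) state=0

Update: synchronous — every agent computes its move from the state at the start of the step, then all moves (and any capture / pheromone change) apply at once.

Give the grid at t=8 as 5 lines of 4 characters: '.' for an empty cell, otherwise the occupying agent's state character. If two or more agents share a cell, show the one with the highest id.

...0
.0..
0.00
0000
..00

t=1: a0@(0,3):0 a1@(3,2):0 a2@(2,3):0 a3@(1,1):0 a4@(4,3):0 a5@(3,3):0 a6@(3,1):0 a7@(3,0):0 a8@(4,2):0 a9@(2,2):0 a10@(2,0):0
t=2: (unchanged — steady state)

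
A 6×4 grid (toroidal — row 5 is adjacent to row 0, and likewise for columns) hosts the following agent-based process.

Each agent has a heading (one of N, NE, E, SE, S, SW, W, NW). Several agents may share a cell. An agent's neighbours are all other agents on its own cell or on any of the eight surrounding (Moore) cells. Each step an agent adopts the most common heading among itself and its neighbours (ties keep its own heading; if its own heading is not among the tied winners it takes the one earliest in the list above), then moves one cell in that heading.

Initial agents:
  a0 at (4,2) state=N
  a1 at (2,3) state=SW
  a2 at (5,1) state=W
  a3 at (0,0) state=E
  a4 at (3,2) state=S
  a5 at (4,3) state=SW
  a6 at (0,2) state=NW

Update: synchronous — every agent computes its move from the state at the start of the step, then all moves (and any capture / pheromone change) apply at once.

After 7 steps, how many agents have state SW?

t=1: a0@(3,2):N a1@(3,2):SW a2@(5,0):W a3@(0,1):E a4@(4,1):SW a5@(5,2):SW a6@(5,1):NW
t=2: a0@(4,1):SW a1@(4,1):SW a2@(5,3):W a3@(0,2):E a4@(5,0):SW a5@(0,1):SW a6@(0,0):SW
t=3: a0@(5,0):SW a1@(5,0):SW a2@(0,2):SW a3@(0,3):E a4@(0,3):SW a5@(1,0):SW a6@(1,3):SW
t=4: a0@(0,3):SW a1@(0,3):SW a2@(1,1):SW a3@(1,2):SW a4@(1,2):SW a5@(2,3):SW a6@(2,2):SW
t=5: a0@(1,2):SW a1@(1,2):SW a2@(2,0):SW a3@(2,1):SW a4@(2,1):SW a5@(3,2):SW a6@(3,1):SW
t=6: a0@(2,1):SW a1@(2,1):SW a2@(3,3):SW a3@(3,0):SW a4@(3,0):SW a5@(4,1):SW a6@(4,0):SW
t=7: a0@(3,0):SW a1@(3,0):SW a2@(4,2):SW a3@(4,3):SW a4@(4,3):SW a5@(5,0):SW a6@(5,3):SW

7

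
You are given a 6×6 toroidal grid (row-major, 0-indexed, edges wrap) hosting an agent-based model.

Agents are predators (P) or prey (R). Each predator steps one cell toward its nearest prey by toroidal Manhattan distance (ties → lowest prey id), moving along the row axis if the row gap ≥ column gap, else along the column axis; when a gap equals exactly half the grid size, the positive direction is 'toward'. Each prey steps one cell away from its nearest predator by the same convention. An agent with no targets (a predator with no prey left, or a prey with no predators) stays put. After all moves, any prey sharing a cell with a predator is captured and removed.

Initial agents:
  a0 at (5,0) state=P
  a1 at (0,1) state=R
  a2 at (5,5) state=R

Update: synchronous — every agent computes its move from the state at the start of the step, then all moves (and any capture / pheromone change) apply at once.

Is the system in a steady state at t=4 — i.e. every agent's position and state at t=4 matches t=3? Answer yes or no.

t=1: a0@(5,5):P a1@(1,1):R a2@(5,4):R
t=2: a0@(5,4):P a1@(2,1):R a2@(5,3):R
t=3: a0@(5,3):P a1@(1,1):R a2@(5,2):R
t=4: a0@(5,2):P a1@(2,1):R a2@(5,1):R

no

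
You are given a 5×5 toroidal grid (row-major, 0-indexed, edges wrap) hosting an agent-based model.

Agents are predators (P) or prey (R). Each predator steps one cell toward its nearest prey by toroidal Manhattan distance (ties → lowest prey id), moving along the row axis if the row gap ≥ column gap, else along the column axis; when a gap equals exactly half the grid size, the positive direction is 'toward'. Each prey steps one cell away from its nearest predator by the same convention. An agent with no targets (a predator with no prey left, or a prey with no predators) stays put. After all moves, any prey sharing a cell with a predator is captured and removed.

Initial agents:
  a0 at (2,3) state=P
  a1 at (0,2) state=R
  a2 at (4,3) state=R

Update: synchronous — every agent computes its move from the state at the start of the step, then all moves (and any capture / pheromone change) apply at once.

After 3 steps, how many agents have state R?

t=1: a0@(3,3):P a1@(4,2):R a2@(0,3):R
t=2: a0@(4,3):P a1@(0,2):R a2@(1,3):R
t=3: a0@(0,3):P a1@(1,2):R a2@(2,3):R

2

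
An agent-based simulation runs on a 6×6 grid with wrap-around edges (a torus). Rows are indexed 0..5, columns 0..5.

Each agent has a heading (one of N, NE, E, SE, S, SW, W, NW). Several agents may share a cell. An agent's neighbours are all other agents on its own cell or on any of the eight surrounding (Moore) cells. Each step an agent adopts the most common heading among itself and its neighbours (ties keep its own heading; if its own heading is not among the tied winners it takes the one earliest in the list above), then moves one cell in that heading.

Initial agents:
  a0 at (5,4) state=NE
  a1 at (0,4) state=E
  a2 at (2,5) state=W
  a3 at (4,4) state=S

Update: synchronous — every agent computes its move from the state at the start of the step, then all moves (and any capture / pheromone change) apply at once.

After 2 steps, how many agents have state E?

t=1: a0@(4,5):NE a1@(0,5):E a2@(2,4):W a3@(5,4):S
t=2: a0@(3,0):NE a1@(0,0):E a2@(2,3):W a3@(0,4):S

1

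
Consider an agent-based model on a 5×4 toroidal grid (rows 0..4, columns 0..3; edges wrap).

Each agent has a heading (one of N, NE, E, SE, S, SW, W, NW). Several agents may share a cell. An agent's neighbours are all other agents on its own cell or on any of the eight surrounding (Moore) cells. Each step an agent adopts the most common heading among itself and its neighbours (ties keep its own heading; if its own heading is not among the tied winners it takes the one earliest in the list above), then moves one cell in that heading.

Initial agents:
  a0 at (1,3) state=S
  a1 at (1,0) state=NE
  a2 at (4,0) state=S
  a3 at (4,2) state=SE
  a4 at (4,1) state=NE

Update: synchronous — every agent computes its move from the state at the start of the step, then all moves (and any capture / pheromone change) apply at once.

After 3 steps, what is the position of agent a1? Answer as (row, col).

(3, 3)

t=1: a0@(2,3):S a1@(0,1):NE a2@(0,0):S a3@(0,3):SE a4@(3,2):NE
t=2: a0@(3,3):S a1@(4,2):NE a2@(1,0):S a3@(1,0):SE a4@(2,3):NE
t=3: a0@(2,0):NE a1@(3,3):NE a2@(2,0):S a3@(2,1):SE a4@(3,3):S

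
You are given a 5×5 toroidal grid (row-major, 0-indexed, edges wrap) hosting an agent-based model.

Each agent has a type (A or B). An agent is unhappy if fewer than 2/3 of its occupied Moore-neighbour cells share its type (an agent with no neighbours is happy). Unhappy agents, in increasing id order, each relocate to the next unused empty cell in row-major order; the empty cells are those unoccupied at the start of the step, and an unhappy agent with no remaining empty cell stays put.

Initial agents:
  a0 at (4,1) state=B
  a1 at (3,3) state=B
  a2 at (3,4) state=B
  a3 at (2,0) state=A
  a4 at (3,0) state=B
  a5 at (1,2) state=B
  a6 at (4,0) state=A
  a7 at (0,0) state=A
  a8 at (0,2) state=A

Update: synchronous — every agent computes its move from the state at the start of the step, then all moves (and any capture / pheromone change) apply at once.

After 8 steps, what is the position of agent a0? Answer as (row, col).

t=1: a0@(0,1):B a1@(3,3):B a2@(0,3):B a3@(0,4):A a4@(1,0):B a5@(1,1):B a6@(1,3):A a7@(1,4):A a8@(2,1):A
t=2: a0@(0,1):B a1@(3,3):B a2@(0,0):B a3@(0,2):A a4@(1,2):B a5@(1,1):B a6@(1,3):A a7@(2,0):A a8@(2,2):A
t=3: a0@(0,1):B a1@(0,3):B a2@(0,0):B a3@(0,4):A a4@(1,0):B a5@(1,4):B a6@(1,3):A a7@(2,1):A a8@(2,3):A
t=4: a0@(0,1):B a1@(0,2):B a2@(0,0):B a3@(1,1):A a4@(1,2):B a5@(2,0):B a6@(2,2):A a7@(2,4):A a8@(3,0):A
t=5: a0@(0,1):B a1@(0,2):B a2@(0,3):B a3@(0,4):A a4@(1,0):B a5@(1,3):B a6@(1,4):A a7@(2,1):A a8@(2,3):A
t=6: a0@(0,1):B a1@(0,2):B a2@(0,0):B a3@(1,1):A a4@(1,2):B a5@(2,0):B a6@(2,2):A a7@(2,4):A a8@(3,0):A
t=7: a0@(0,1):B a1@(0,2):B a2@(0,3):B a3@(0,4):A a4@(1,0):B a5@(1,3):B a6@(1,4):A a7@(2,1):A a8@(2,3):A
t=8: a0@(0,1):B a1@(0,2):B a2@(0,0):B a3@(1,1):A a4@(1,2):B a5@(2,0):B a6@(2,2):A a7@(2,4):A a8@(3,0):A

(0, 1)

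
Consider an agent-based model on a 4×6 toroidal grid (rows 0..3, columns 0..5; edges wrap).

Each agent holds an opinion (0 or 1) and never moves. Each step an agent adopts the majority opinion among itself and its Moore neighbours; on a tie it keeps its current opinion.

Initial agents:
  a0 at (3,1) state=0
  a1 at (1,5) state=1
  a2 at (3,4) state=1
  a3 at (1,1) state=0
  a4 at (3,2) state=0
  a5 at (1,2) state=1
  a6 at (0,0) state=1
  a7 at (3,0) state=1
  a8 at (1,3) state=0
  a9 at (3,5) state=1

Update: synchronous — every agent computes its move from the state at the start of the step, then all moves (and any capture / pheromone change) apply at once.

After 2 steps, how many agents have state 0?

4

t=1: a0@(3,1):0 a1@(1,5):1 a2@(3,4):1 a3@(1,1):1 a4@(3,2):0 a5@(1,2):0 a6@(0,0):1 a7@(3,0):1 a8@(1,3):0 a9@(3,5):1
t=2: (unchanged — steady state)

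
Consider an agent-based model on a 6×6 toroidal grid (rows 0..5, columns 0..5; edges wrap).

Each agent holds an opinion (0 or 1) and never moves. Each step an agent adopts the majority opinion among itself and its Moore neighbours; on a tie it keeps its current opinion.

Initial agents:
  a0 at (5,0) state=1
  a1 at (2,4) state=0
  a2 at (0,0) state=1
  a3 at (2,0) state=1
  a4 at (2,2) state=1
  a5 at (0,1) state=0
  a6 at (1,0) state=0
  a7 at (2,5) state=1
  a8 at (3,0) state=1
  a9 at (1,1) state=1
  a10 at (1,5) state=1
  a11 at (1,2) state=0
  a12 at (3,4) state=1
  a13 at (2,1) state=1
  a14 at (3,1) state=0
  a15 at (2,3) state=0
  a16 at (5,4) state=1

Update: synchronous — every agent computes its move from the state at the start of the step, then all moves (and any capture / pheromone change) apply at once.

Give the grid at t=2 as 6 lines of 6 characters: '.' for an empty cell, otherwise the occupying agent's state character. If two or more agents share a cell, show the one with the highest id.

t=1: a0@(5,0):1 a1@(2,4):1 a2@(0,0):1 a3@(2,0):1 a4@(2,2):1 a5@(0,1):0 a6@(1,0):1 a7@(2,5):1 a8@(3,0):1 a9@(1,1):1 a10@(1,5):1 a11@(1,2):0 a12@(3,4):1 a13@(2,1):1 a14@(3,1):1 a15@(2,3):0 a16@(5,4):1
t=2: a0@(5,0):1 a1@(2,4):1 a2@(0,0):1 a3@(2,0):1 a4@(2,2):1 a5@(0,1):1 a6@(1,0):1 a7@(2,5):1 a8@(3,0):1 a9@(1,1):1 a10@(1,5):1 a11@(1,2):0 a12@(3,4):1 a13@(2,1):1 a14@(3,1):1 a15@(2,3):1 a16@(5,4):1

11....
110..1
111111
11..1.
......
1...1.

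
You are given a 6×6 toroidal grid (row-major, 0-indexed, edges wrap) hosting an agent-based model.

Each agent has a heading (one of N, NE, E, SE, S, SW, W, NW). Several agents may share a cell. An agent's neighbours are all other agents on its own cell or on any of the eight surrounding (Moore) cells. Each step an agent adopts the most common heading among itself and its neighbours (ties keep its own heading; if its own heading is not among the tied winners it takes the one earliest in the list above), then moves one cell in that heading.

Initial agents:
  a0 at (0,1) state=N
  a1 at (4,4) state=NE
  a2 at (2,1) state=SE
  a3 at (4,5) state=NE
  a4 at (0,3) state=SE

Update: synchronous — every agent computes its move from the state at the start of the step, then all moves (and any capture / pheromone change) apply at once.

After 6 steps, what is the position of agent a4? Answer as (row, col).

t=1: a0@(5,1):N a1@(3,5):NE a2@(3,2):SE a3@(3,0):NE a4@(1,4):SE
t=2: a0@(4,1):N a1@(2,0):NE a2@(4,3):SE a3@(2,1):NE a4@(2,5):SE
t=3: a0@(3,1):N a1@(1,1):NE a2@(5,4):SE a3@(1,2):NE a4@(3,0):SE
t=4: a0@(2,1):N a1@(0,2):NE a2@(0,5):SE a3@(0,3):NE a4@(4,1):SE
t=5: a0@(1,1):N a1@(5,3):NE a2@(1,0):SE a3@(5,4):NE a4@(5,2):SE
t=6: a0@(0,1):N a1@(4,4):NE a2@(2,1):SE a3@(4,5):NE a4@(0,3):SE

(0, 3)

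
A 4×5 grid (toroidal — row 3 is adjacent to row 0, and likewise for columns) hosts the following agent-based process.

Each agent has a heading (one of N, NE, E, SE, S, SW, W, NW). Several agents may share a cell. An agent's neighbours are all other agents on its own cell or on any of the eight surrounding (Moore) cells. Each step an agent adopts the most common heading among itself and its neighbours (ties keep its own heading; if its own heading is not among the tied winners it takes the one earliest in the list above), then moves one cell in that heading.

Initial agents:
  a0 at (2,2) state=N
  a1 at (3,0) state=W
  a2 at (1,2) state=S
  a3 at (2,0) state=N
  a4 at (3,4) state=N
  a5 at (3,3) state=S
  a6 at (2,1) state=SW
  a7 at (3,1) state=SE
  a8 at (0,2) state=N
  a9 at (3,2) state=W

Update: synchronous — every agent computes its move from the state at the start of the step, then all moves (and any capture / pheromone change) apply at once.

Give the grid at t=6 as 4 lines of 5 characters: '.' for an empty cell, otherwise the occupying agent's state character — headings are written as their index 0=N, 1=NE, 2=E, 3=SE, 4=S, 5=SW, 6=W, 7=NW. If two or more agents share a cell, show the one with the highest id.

000..
00000
..0..
..0..

t=1: a0@(3,2):S a1@(2,0):N a2@(0,2):N a3@(1,0):N a4@(2,4):N a5@(2,3):N a6@(1,1):N a7@(2,1):N a8@(1,2):S a9@(2,2):N
t=2: a0@(2,2):N a1@(1,0):N a2@(3,2):N a3@(0,0):N a4@(1,4):N a5@(1,3):N a6@(0,1):N a7@(1,1):N a8@(0,2):N a9@(1,2):N
t=3: a0@(1,2):N a1@(0,0):N a2@(2,2):N a3@(3,0):N a4@(0,4):N a5@(0,3):N a6@(3,1):N a7@(0,1):N a8@(3,2):N a9@(0,2):N
t=4: a0@(0,2):N a1@(3,0):N a2@(1,2):N a3@(2,0):N a4@(3,4):N a5@(3,3):N a6@(2,1):N a7@(3,1):N a8@(2,2):N a9@(3,2):N
t=5: a0@(3,2):N a1@(2,0):N a2@(0,2):N a3@(1,0):N a4@(2,4):N a5@(2,3):N a6@(1,1):N a7@(2,1):N a8@(1,2):N a9@(2,2):N
t=6: a0@(2,2):N a1@(1,0):N a2@(3,2):N a3@(0,0):N a4@(1,4):N a5@(1,3):N a6@(0,1):N a7@(1,1):N a8@(0,2):N a9@(1,2):N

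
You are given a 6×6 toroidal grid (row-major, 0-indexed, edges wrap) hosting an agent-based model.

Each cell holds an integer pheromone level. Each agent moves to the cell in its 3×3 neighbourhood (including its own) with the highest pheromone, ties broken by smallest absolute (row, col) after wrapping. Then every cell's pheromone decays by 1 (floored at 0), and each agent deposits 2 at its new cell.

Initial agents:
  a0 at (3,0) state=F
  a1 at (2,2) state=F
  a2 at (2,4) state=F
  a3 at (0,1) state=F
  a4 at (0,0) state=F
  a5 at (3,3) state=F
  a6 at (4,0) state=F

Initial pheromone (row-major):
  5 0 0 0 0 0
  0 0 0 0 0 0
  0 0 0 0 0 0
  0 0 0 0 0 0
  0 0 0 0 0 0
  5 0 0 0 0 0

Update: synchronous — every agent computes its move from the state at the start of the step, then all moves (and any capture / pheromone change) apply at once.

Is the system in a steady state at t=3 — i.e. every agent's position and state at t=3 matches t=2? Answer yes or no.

no

t=1: a0@(2,0) a1@(1,1) a2@(1,3) a3@(0,0) a4@(0,0) a5@(2,2) a6@(5,0) | pheromone: 8 0 0 0 0 0 / 0 2 0 2 0 0 / 2 0 2 0 0 0 / 0 0 0 0 0 0 / 0 0 0 0 0 0 / 6 0 0 0 0 0
t=2: a0@(1,1) a1@(0,0) a2@(1,3) a3@(0,0) a4@(0,0) a5@(1,1) a6@(0,0) | pheromone: 15 0 0 0 0 0 / 0 5 0 3 0 0 / 1 0 1 0 0 0 / 0 0 0 0 0 0 / 0 0 0 0 0 0 / 5 0 0 0 0 0
t=3: a0@(0,0) a1@(0,0) a2@(1,3) a3@(0,0) a4@(0,0) a5@(0,0) a6@(0,0) | pheromone: 26 0 0 0 0 0 / 0 4 0 4 0 0 / 0 0 0 0 0 0 / 0 0 0 0 0 0 / 0 0 0 0 0 0 / 4 0 0 0 0 0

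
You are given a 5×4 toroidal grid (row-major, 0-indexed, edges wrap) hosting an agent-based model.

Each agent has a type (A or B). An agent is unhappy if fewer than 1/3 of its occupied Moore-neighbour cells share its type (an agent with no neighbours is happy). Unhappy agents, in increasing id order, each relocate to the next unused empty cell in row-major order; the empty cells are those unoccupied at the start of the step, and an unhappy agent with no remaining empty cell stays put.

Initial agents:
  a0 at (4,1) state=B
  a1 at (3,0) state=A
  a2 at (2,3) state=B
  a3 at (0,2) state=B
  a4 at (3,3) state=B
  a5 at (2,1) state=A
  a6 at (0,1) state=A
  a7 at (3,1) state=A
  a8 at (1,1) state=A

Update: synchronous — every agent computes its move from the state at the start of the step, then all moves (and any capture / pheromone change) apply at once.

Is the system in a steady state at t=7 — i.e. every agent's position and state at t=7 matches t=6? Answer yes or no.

t=1: a0@(0,0):B a1@(3,0):A a2@(2,3):B a3@(0,2):B a4@(3,3):B a5@(2,1):A a6@(0,1):A a7@(3,1):A a8@(1,1):A
t=2: a0@(0,3):B a1@(3,0):A a2@(2,3):B a3@(1,0):B a4@(3,3):B a5@(2,1):A a6@(0,1):A a7@(3,1):A a8@(1,1):A
t=3: (unchanged — steady state)

yes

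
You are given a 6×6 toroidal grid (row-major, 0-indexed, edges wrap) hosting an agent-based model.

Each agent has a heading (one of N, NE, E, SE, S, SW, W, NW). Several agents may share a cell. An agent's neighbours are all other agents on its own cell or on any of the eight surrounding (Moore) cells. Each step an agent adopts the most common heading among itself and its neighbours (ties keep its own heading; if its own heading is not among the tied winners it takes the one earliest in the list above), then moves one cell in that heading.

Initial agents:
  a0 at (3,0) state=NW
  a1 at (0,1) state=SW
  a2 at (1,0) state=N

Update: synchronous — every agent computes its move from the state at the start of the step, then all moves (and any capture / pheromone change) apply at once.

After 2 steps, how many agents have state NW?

1

t=1: a0@(2,5):NW a1@(1,0):SW a2@(0,0):N
t=2: a0@(1,4):NW a1@(2,5):SW a2@(5,0):N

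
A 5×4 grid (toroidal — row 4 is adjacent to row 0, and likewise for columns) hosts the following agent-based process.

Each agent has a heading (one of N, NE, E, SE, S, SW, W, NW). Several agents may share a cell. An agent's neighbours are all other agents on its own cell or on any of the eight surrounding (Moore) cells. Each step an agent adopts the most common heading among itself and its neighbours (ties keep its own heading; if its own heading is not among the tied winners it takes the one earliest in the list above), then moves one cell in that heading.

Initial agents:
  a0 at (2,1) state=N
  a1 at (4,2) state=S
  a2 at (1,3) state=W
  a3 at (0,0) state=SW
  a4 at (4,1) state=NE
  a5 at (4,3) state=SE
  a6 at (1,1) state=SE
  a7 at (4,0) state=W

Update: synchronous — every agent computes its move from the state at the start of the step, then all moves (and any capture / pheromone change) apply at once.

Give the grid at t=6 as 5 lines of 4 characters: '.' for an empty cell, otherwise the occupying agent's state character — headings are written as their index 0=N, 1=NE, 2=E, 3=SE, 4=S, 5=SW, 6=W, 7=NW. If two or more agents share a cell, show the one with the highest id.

.3..
..33
33.3
....
....

t=1: a0@(1,1):N a1@(0,2):S a2@(1,2):W a3@(1,1):SE a4@(3,2):NE a5@(0,0):SE a6@(2,2):SE a7@(4,3):W
t=2: a0@(2,2):SE a1@(0,1):W a2@(2,3):SE a3@(2,2):SE a4@(2,3):NE a5@(1,1):SE a6@(3,3):SE a7@(4,2):W
t=3: a0@(3,3):SE a1@(0,0):W a2@(3,0):SE a3@(3,3):SE a4@(3,0):SE a5@(2,2):SE a6@(4,0):SE a7@(4,1):W
t=4: a0@(4,0):SE a1@(0,3):W a2@(4,1):SE a3@(4,0):SE a4@(4,1):SE a5@(3,3):SE a6@(0,1):SE a7@(0,2):SE
t=5: a0@(0,1):SE a1@(1,0):SE a2@(0,2):SE a3@(0,1):SE a4@(0,2):SE a5@(4,0):SE a6@(1,2):SE a7@(1,3):SE
t=6: a0@(1,2):SE a1@(2,1):SE a2@(1,3):SE a3@(1,2):SE a4@(1,3):SE a5@(0,1):SE a6@(2,3):SE a7@(2,0):SE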